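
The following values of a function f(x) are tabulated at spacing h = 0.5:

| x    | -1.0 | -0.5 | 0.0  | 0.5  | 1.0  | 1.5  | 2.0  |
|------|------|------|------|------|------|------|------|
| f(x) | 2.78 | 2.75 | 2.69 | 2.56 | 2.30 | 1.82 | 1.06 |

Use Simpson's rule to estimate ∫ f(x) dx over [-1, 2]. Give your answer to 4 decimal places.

7.0567

h = 0.5, n = 6.
(h/3)·[y₀ + 4y₁ + 2y₂ + 4y₃ + 2y₄ + 4y₅ + y₆] = 0.166667·(42.34) = 7.0567.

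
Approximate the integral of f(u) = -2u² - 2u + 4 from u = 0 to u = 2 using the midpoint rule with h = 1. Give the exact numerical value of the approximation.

h = (2 − 0)/2 = 1.
Midpoints m₁,…,m₂ = 0.5, 1.5.
f(m₁)=2.5, f(m₂)=-3.5.
h·[f(m₁) + f(m₂)] = 1·(-1) = -1.

-1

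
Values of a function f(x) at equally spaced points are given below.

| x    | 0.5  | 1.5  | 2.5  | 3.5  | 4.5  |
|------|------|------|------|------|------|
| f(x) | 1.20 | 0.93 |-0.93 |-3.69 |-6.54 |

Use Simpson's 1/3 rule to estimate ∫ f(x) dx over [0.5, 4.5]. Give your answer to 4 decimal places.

h = 1, n = 4.
(h/3)·[y₀ + 4y₁ + 2y₂ + 4y₃ + y₄] = 0.333333·(-18.24) = -6.0800.

-6.0800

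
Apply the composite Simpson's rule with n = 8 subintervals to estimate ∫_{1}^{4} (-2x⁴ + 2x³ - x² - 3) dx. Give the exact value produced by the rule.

-311.7158203125

h = (4 − 1)/8 = 0.375.
Nodes x₀,…,x₈ = 1, 1.375, 1.75, 2.125, 2.5, 2.875, 3.25, 3.625, 4.
f(x) = -2x⁴ + 2x³ - x² - 3: f₀=-4, f₁=-6.84033203125, f₂=-14.1015625, f₃=-29.10595703125, f₄=-56.125, f₅=-100.37939453125, f₆=-168.0390625, f₇=-266.22314453125, f₈=-403.
(h/3)·[f₀ + 4f₁ + 2f₂ + 4f₃ + 2f₄ + 4f₅ + 2f₆ + 4f₇ + f₈] = 0.125·(-2493.7265625) = -311.7158203125.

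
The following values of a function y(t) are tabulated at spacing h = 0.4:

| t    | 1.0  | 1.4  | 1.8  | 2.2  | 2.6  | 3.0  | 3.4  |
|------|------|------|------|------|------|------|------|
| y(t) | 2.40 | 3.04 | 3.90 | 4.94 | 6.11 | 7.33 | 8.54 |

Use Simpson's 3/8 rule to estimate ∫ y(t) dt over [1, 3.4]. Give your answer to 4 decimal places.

h = 0.4, n = 6.
(3h/8)·[y₀ + 3y₁ + 3y₂ + 2y₃ + 3y₄ + 3y₅ + y₆] = 0.15·(81.96) = 12.2940.

12.2940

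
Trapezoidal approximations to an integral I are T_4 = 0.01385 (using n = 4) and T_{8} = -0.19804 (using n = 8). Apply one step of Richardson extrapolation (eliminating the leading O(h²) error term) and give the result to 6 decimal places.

R = (4·T_{8} − T_4) / 3 = (4·(-0.19804) − 0.01385)/3 = (-0.80601)/3 = -0.268670.

-0.268670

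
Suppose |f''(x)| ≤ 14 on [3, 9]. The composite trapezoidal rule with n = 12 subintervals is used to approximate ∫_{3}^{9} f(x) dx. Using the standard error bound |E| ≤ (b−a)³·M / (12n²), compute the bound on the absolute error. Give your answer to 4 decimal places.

|E| ≤ (6)³·14 / (12·12²) = 3024/1728 = 1.7500.

1.7500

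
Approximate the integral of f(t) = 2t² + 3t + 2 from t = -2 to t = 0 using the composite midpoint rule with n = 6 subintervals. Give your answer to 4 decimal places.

h = (0 − (-2))/6 = 0.333333.
Midpoints m₁,…,m₆ = -1.833333, -1.5, -1.166667, -0.833333, -0.5, -0.166667.
f(m₁)=3.222222, f(m₂)=2, f(m₃)=1.222222, f(m₄)=0.888889, f(m₅)=1, f(m₆)=1.555556.
h·[f(m₁) + f(m₂) + f(m₃) + f(m₄) + f(m₅) + f(m₆)] = 0.333333·(9.888889) = 3.2963.

3.2963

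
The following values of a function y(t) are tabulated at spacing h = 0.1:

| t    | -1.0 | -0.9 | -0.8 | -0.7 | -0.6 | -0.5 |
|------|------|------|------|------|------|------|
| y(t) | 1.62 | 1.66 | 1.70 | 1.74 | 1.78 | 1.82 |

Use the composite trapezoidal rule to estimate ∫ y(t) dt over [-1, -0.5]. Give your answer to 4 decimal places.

h = 0.1, n = 5.
(h/2)·[y₀ + 2y₁ + 2y₂ + 2y₃ + 2y₄ + y₅] = 0.05·(17.20) = 0.8600.

0.8600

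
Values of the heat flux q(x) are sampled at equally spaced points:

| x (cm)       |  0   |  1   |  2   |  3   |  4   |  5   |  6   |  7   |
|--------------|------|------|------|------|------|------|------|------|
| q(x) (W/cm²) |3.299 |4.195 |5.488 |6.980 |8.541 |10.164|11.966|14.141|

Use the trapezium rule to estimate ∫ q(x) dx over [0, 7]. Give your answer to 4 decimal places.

56.0540

h = 1, n = 7.
(h/2)·[y₀ + 2y₁ + 2y₂ + 2y₃ + 2y₄ + 2y₅ + 2y₆ + y₇] = 0.5·(112.108) = 56.0540.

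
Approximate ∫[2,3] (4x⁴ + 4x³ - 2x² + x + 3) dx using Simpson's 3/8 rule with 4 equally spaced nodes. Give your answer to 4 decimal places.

226.6481

h = (3 − 2)/3 = 0.333333.
Nodes x₀,…,x₃ = 2, 2.333333, 2.666667, 3.
f(x) = 4x⁴ + 4x³ - 2x² + x + 3: f₀=93, f₁=163.827160, f₂=269.567901, f₃=420.
(3h/8)·[f₀ + 3f₁ + 3f₂ + f₃] = 0.125·(1813.185185) = 226.6481.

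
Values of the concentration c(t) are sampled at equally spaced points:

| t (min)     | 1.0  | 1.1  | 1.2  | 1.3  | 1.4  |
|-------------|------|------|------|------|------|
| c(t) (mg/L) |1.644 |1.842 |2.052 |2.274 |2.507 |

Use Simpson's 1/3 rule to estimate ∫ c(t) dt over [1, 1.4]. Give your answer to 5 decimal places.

h = 0.1, n = 4.
(h/3)·[y₀ + 4y₁ + 2y₂ + 4y₃ + y₄] = 0.033333·(24.719) = 0.82397.

0.82397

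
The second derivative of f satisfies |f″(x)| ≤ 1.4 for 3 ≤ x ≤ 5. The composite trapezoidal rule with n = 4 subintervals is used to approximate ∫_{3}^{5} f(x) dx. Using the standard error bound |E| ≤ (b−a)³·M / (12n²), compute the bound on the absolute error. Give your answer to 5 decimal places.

0.05833

|E| ≤ (2)³·1.4 / (12·4²) = 11.2/192 = 0.05833.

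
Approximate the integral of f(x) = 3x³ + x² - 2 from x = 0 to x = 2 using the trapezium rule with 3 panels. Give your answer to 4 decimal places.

12.1481

h = (2 − 0)/3 = 0.666667.
Nodes x₀,…,x₃ = 0, 0.666667, 1.333333, 2.
f(x) = 3x³ + x² - 2: f₀=-2, f₁=-0.666667, f₂=6.888889, f₃=26.
(h/2)·[f₀ + 2f₁ + 2f₂ + f₃] = 0.333333·(36.444444) = 12.1481.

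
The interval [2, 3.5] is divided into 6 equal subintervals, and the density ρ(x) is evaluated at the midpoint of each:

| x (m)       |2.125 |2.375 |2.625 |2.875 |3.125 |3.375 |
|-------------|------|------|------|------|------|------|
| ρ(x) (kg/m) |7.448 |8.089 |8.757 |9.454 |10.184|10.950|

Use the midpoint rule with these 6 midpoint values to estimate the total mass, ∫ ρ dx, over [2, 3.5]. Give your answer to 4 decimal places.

13.7205

h = 0.25, n = 6.
h·[y(m₁) + y(m₂) + y(m₃) + y(m₄) + y(m₅) + y(m₆)] = 0.25·(54.882) = 13.7205.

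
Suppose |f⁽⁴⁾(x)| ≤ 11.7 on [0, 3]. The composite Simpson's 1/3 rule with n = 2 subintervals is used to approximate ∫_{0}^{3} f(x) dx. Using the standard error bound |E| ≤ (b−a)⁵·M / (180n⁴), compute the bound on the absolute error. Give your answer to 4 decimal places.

|E| ≤ (3)⁵·11.7 / (180·2⁴) = 2843.1/2880 = 0.9872.

0.9872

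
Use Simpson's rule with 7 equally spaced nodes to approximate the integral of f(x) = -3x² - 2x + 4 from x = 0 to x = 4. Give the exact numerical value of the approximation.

h = (4 − 0)/6 = 0.666667.
Nodes x₀,…,x₆ = 0, 0.666667, 1.333333, 2, 2.666667, 3.333333, 4.
f(x) = -3x² - 2x + 4: f₀=4, f₁=1.333333, f₂=-4, f₃=-12, f₄=-22.666667, f₅=-36, f₆=-52.
(h/3)·[f₀ + 4f₁ + 2f₂ + 4f₃ + 2f₄ + 4f₅ + f₆] = 0.222222·(-288) = -64.

-64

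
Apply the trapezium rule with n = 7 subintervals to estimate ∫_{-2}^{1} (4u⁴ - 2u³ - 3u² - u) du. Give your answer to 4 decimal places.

28.5906

h = (1 − (-2))/7 = 0.428571.
Nodes u₀,…,u₇ = -2, -1.571429, -1.142857, -0.714286, -0.285714, 0.142857, 0.571429, 1.
f(u) = 4u⁴ - 2u³ - 3u² - u: f₀=70, f₁=26.315702, f₂=7.033736, f₃=0.953769, f₄=0.114119, f₅=-0.208247, f₆=-1.497709, f₇=-2.
(h/2)·[f₀ + 2f₁ + 2f₂ + 2f₃ + 2f₄ + 2f₅ + 2f₆ + f₇] = 0.214286·(133.422741) = 28.5906.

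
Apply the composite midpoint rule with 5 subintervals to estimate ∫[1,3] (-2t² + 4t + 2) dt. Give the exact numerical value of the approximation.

2.72

h = (3 − 1)/5 = 0.4.
Midpoints m₁,…,m₅ = 1.2, 1.6, 2, 2.4, 2.8.
f(m₁)=3.92, f(m₂)=3.28, f(m₃)=2, f(m₄)=0.08, f(m₅)=-2.48.
h·[f(m₁) + f(m₂) + f(m₃) + f(m₄) + f(m₅)] = 0.4·(6.8) = 2.72.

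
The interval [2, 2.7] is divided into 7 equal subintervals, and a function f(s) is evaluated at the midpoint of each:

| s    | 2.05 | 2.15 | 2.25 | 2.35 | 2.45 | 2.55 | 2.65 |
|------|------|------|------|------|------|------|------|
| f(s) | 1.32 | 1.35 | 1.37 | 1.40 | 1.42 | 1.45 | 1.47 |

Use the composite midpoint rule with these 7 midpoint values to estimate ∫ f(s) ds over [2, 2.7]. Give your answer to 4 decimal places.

0.9780

h = 0.1, n = 7.
h·[y(m₁) + y(m₂) + y(m₃) + y(m₄) + y(m₅) + y(m₆) + y(m₇)] = 0.1·(9.78) = 0.9780.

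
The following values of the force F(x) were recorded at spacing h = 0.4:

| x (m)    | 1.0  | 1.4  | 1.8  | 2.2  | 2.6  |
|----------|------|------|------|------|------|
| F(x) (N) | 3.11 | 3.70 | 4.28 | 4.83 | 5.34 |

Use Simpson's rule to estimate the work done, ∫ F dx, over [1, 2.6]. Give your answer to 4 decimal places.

6.8173

h = 0.4, n = 4.
(h/3)·[y₀ + 4y₁ + 2y₂ + 4y₃ + y₄] = 0.133333·(51.13) = 6.8173.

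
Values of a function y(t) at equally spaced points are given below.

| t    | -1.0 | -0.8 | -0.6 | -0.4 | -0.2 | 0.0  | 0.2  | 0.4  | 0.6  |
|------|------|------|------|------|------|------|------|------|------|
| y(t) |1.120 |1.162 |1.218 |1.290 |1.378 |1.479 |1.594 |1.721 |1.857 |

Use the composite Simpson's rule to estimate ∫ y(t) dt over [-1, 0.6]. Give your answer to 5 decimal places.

h = 0.2, n = 8.
(h/3)·[y₀ + 4y₁ + 2y₂ + 4y₃ + 2y₄ + 4y₅ + 2y₆ + 4y₇ + y₈] = 0.066667·(33.965) = 2.26433.

2.26433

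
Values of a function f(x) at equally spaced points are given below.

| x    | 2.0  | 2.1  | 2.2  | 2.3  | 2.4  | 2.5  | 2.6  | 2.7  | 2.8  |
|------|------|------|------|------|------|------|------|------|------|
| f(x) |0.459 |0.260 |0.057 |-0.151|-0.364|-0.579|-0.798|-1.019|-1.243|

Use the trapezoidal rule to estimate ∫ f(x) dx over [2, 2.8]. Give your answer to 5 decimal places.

-0.29860

h = 0.1, n = 8.
(h/2)·[y₀ + 2y₁ + 2y₂ + 2y₃ + 2y₄ + 2y₅ + 2y₆ + 2y₇ + y₈] = 0.05·(-5.972) = -0.29860.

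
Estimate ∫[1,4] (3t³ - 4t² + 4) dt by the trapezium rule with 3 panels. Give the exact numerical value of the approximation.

h = (4 − 1)/3 = 1.
Nodes t₀,…,t₃ = 1, 2, 3, 4.
f(t) = 3t³ - 4t² + 4: f₀=3, f₁=12, f₂=49, f₃=132.
(h/2)·[f₀ + 2f₁ + 2f₂ + f₃] = 0.5·(257) = 128.5.

128.5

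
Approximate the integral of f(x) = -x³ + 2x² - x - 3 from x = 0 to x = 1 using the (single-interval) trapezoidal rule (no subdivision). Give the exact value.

T = (b−a)/2 · [f(0) + f(1)] = 0.5·[(-3) + (-3)] = -3.

-3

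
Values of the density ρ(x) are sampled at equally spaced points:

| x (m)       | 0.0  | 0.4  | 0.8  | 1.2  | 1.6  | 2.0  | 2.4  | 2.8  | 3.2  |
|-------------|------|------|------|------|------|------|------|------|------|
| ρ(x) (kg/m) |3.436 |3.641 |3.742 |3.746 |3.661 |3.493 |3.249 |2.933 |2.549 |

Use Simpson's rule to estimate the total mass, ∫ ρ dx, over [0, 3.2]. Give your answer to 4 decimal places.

11.0055

h = 0.4, n = 8.
(h/3)·[y₀ + 4y₁ + 2y₂ + 4y₃ + 2y₄ + 4y₅ + 2y₆ + 4y₇ + y₈] = 0.133333·(82.541) = 11.0055.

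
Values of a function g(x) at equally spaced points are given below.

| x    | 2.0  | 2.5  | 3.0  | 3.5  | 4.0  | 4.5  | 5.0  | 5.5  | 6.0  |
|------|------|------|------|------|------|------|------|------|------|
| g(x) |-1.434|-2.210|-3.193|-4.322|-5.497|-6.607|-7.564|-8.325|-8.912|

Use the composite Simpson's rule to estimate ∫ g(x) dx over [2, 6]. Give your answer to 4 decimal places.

h = 0.5, n = 8.
(h/3)·[y₀ + 4y₁ + 2y₂ + 4y₃ + 2y₄ + 4y₅ + 2y₆ + 4y₇ + y₈] = 0.166667·(-128.710) = -21.4517.

-21.4517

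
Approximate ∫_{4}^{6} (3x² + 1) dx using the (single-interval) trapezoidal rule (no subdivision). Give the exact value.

T = (b−a)/2 · [f(4) + f(6)] = 1·[49 + 109] = 158.

158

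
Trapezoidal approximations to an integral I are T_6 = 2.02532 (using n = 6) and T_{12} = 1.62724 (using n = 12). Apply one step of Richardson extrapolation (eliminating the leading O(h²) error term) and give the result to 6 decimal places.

1.494547

R = (4·T_{12} − T_6) / 3 = (4·1.62724 − 2.02532)/3 = (4.48364)/3 = 1.494547.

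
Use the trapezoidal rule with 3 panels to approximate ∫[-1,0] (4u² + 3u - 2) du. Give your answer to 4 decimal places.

-2.0926

h = (0 − (-1))/3 = 0.333333.
Nodes u₀,…,u₃ = -1, -0.666667, -0.333333, 0.
f(u) = 4u² + 3u - 2: f₀=-1, f₁=-2.222222, f₂=-2.555556, f₃=-2.
(h/2)·[f₀ + 2f₁ + 2f₂ + f₃] = 0.166667·(-12.555556) = -2.0926.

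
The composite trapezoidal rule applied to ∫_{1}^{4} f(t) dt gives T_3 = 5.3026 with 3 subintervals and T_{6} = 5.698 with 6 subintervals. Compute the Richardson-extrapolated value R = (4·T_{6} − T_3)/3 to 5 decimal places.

5.82980

R = (4·T_{6} − T_3) / 3 = (4·5.698 − 5.3026)/3 = (17.4894)/3 = 5.82980.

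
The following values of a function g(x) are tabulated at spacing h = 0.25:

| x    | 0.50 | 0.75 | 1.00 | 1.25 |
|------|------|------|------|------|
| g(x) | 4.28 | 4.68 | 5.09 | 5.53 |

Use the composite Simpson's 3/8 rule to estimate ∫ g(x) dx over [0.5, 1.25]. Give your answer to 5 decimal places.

3.66750

h = 0.25, n = 3.
(3h/8)·[y₀ + 3y₁ + 3y₂ + y₃] = 0.09375·(39.12) = 3.66750.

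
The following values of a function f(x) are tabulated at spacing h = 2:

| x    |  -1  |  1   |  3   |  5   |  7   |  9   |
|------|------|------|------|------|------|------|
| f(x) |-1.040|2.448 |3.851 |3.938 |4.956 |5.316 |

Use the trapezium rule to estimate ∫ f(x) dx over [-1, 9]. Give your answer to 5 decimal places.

h = 2, n = 5.
(h/2)·[y₀ + 2y₁ + 2y₂ + 2y₃ + 2y₄ + y₅] = 1·(34.662) = 34.66200.

34.66200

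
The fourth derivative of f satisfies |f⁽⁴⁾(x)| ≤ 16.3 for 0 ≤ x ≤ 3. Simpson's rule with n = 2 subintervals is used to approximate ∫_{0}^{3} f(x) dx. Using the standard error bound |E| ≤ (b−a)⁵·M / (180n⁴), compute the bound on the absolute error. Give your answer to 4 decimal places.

1.3753

|E| ≤ (3)⁵·16.3 / (180·2⁴) = 3960.9/2880 = 1.3753.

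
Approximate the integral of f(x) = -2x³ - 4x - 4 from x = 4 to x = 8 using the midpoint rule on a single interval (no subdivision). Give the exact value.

-1840

M = (b−a)·f(6) = 4·(-460) = -1840.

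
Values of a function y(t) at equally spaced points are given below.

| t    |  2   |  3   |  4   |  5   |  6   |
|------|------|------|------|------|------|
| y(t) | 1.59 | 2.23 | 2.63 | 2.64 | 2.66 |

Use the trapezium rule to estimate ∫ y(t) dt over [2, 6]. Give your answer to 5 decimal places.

9.62500

h = 1, n = 4.
(h/2)·[y₀ + 2y₁ + 2y₂ + 2y₃ + y₄] = 0.5·(19.25) = 9.62500.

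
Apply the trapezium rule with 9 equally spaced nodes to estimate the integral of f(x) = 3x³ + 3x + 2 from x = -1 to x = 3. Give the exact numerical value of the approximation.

81.5

h = (3 − (-1))/8 = 0.5.
Nodes x₀,…,x₈ = -1, -0.5, 0, 0.5, 1, 1.5, 2, 2.5, 3.
f(x) = 3x³ + 3x + 2: f₀=-4, f₁=0.125, f₂=2, f₃=3.875, f₄=8, f₅=16.625, f₆=32, f₇=56.375, f₈=92.
(h/2)·[f₀ + 2f₁ + 2f₂ + 2f₃ + 2f₄ + 2f₅ + 2f₆ + 2f₇ + f₈] = 0.25·(326) = 81.5.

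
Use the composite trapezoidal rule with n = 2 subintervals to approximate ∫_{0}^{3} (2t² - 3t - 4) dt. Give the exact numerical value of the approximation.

-5.25

h = (3 − 0)/2 = 1.5.
Nodes t₀,…,t₂ = 0, 1.5, 3.
f(t) = 2t² - 3t - 4: f₀=-4, f₁=-4, f₂=5.
(h/2)·[f₀ + 2f₁ + f₂] = 0.75·(-7) = -5.25.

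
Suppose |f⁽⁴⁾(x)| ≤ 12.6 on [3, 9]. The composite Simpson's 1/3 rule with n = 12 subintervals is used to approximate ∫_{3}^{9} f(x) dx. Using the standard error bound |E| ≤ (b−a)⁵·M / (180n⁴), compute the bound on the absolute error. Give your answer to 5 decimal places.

0.02625

|E| ≤ (6)⁵·12.6 / (180·12⁴) = 97977.6/3732480 = 0.02625.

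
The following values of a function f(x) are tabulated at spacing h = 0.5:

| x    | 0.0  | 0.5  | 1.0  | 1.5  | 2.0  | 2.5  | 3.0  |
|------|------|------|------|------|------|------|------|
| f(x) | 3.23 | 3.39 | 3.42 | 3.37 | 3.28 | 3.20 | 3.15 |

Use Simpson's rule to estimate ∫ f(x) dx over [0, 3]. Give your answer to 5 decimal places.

9.93667

h = 0.5, n = 6.
(h/3)·[y₀ + 4y₁ + 2y₂ + 4y₃ + 2y₄ + 4y₅ + y₆] = 0.166667·(59.62) = 9.93667.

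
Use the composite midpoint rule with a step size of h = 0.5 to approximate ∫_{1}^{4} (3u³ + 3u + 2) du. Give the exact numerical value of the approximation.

218.34375

h = (4 − 1)/6 = 0.5.
Midpoints m₁,…,m₆ = 1.25, 1.75, 2.25, 2.75, 3.25, 3.75.
f(m₁)=11.609375, f(m₂)=23.328125, f(m₃)=42.921875, f(m₄)=72.640625, f(m₅)=114.734375, f(m₆)=171.453125.
h·[f(m₁) + f(m₂) + f(m₃) + f(m₄) + f(m₅) + f(m₆)] = 0.5·(436.6875) = 218.34375.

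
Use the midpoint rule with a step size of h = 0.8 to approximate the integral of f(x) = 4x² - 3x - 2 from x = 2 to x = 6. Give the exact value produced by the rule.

220.48

h = (6 − 2)/5 = 0.8.
Midpoints m₁,…,m₅ = 2.4, 3.2, 4, 4.8, 5.6.
f(m₁)=13.84, f(m₂)=29.36, f(m₃)=50, f(m₄)=75.76, f(m₅)=106.64.
h·[f(m₁) + f(m₂) + f(m₃) + f(m₄) + f(m₅)] = 0.8·(275.6) = 220.48.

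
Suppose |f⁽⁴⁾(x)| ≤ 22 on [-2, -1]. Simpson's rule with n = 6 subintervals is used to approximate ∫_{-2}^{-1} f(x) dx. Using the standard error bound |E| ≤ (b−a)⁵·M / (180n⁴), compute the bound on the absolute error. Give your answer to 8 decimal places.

|E| ≤ (1)⁵·22 / (180·6⁴) = 22/233280 = 0.00009431.

0.00009431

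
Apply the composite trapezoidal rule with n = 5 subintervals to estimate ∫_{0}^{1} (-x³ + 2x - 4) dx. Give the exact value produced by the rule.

-3.26

h = (1 − 0)/5 = 0.2.
Nodes x₀,…,x₅ = 0, 0.2, 0.4, 0.6, 0.8, 1.
f(x) = -x³ + 2x - 4: f₀=-4, f₁=-3.608, f₂=-3.264, f₃=-3.016, f₄=-2.912, f₅=-3.
(h/2)·[f₀ + 2f₁ + 2f₂ + 2f₃ + 2f₄ + f₅] = 0.1·(-32.6) = -3.26.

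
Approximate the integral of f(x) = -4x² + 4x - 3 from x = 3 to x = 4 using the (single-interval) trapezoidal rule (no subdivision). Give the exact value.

-39

T = (b−a)/2 · [f(3) + f(4)] = 0.5·[(-27) + (-51)] = -39.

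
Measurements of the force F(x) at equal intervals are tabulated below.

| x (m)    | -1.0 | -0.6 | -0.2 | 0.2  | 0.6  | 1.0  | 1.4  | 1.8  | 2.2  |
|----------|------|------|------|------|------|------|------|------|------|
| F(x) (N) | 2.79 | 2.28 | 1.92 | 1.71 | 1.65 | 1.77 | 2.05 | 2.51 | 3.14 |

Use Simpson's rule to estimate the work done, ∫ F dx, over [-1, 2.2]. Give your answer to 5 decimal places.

h = 0.4, n = 8.
(h/3)·[y₀ + 4y₁ + 2y₂ + 4y₃ + 2y₄ + 4y₅ + 2y₆ + 4y₇ + y₈] = 0.133333·(50.25) = 6.70000.

6.70000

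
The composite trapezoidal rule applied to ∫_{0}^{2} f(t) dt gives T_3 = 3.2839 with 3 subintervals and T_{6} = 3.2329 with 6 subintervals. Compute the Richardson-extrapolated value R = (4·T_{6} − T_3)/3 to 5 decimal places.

3.21590

R = (4·T_{6} − T_3) / 3 = (4·3.2329 − 3.2839)/3 = (9.6477)/3 = 3.21590.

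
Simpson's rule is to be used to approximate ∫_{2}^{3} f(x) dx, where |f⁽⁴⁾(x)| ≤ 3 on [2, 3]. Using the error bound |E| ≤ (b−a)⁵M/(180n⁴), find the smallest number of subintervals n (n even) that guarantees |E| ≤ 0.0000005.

Need 3/(180n⁴) ≤ 0.0000005.
n⁴ ≥ 3/(180·0.0000005) = 33333.3 ⇒ n ≥ 13.5120, so the smallest even n is 14. (n must be even for Simpson's rule.)

14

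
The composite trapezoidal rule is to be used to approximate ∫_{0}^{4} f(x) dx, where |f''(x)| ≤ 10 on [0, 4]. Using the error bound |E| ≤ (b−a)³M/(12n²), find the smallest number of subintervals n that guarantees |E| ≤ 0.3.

14

Need 640/(12n²) ≤ 0.3.
n² ≥ 640/(12·0.3) = 177.778 ⇒ n ≥ 13.3333, so the smallest n is 14.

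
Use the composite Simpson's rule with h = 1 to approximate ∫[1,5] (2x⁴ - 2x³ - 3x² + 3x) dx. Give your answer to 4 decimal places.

h = (5 − 1)/4 = 1.
Nodes x₀,…,x₄ = 1, 2, 3, 4, 5.
f(x) = 2x⁴ - 2x³ - 3x² + 3x: f₀=0, f₁=10, f₂=90, f₃=348, f₄=940.
(h/3)·[f₀ + 4f₁ + 2f₂ + 4f₃ + f₄] = 0.333333·(2552) = 850.6667.

850.6667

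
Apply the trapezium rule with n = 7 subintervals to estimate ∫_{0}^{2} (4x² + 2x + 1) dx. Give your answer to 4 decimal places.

h = (2 − 0)/7 = 0.285714.
Nodes x₀,…,x₇ = 0, 0.285714, 0.571429, 0.857143, 1.142857, 1.428571, 1.714286, 2.
f(x) = 4x² + 2x + 1: f₀=1, f₁=1.897959, f₂=3.448980, f₃=5.653061, f₄=8.510204, f₅=12.020408, f₆=16.183673, f₇=21.
(h/2)·[f₀ + 2f₁ + 2f₂ + 2f₃ + 2f₄ + 2f₅ + 2f₆ + f₇] = 0.142857·(117.428571) = 16.7755.

16.7755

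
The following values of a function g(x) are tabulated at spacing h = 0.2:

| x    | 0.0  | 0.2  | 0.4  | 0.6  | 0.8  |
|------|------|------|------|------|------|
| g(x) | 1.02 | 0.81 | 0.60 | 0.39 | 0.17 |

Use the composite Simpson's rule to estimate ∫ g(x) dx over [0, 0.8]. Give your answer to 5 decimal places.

h = 0.2, n = 4.
(h/3)·[y₀ + 4y₁ + 2y₂ + 4y₃ + y₄] = 0.066667·(7.19) = 0.47933.

0.47933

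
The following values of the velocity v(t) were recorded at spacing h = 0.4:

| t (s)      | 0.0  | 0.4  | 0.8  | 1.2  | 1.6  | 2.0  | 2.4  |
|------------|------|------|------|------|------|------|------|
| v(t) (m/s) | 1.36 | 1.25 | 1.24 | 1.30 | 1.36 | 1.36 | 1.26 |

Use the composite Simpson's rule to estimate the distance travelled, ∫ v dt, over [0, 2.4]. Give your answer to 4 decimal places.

h = 0.4, n = 6.
(h/3)·[y₀ + 4y₁ + 2y₂ + 4y₃ + 2y₄ + 4y₅ + y₆] = 0.133333·(23.46) = 3.1280.

3.1280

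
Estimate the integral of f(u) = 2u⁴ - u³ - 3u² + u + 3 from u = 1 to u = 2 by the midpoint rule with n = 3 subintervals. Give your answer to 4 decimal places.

5.9609

h = (2 − 1)/3 = 0.333333.
Midpoints m₁,…,m₃ = 1.166667, 1.5, 1.833333.
f(m₁)=2.200617, f(m₂)=4.5, f(m₃)=11.182099.
h·[f(m₁) + f(m₂) + f(m₃)] = 0.333333·(17.882716) = 5.9609.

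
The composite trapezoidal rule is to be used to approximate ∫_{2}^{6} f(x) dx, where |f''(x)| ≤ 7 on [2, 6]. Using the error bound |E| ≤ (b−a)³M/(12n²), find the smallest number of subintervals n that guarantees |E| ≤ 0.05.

28

Need 448/(12n²) ≤ 0.05.
n² ≥ 448/(12·0.05) = 746.667 ⇒ n ≥ 27.3252, so the smallest n is 28.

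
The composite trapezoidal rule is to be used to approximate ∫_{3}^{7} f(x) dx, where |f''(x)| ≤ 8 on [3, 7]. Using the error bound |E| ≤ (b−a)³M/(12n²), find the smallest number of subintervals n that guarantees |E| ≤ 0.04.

Need 512/(12n²) ≤ 0.04.
n² ≥ 512/(12·0.04) = 1066.67 ⇒ n ≥ 32.6599, so the smallest n is 33.

33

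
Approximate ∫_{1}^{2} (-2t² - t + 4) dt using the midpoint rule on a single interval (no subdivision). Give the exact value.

-2

M = (b−a)·f(1.5) = 1·(-2) = -2.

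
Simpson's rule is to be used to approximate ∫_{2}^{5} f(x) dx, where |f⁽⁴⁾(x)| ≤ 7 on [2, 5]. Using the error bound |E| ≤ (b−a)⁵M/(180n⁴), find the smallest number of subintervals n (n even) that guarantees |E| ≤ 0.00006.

20

Need 1701/(180n⁴) ≤ 0.00006.
n⁴ ≥ 1701/(180·0.00006) = 157500 ⇒ n ≥ 19.9214, so the smallest even n is 20. (n must be even for Simpson's rule.)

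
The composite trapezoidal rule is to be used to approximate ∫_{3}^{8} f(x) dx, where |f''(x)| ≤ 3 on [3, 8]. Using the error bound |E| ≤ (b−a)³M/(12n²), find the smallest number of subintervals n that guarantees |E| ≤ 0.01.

Need 375/(12n²) ≤ 0.01.
n² ≥ 375/(12·0.01) = 3125 ⇒ n ≥ 55.9017, so the smallest n is 56.

56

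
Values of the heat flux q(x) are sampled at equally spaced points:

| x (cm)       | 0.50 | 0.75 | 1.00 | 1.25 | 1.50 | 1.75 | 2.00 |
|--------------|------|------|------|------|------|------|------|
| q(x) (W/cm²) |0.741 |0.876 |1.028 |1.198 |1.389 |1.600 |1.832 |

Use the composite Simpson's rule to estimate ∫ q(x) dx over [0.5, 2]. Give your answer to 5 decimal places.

1.84192

h = 0.25, n = 6.
(h/3)·[y₀ + 4y₁ + 2y₂ + 4y₃ + 2y₄ + 4y₅ + y₆] = 0.083333·(22.103) = 1.84192.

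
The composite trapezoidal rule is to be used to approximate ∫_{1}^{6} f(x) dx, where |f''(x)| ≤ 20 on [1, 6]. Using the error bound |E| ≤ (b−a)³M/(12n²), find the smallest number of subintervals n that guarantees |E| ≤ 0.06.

59

Need 2500/(12n²) ≤ 0.06.
n² ≥ 2500/(12·0.06) = 3472.22 ⇒ n ≥ 58.9256, so the smallest n is 59.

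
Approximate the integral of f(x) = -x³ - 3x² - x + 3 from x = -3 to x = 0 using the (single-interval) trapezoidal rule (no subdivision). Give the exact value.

T = (b−a)/2 · [f(-3) + f(0)] = 1.5·[6 + 3] = 13.5.

13.5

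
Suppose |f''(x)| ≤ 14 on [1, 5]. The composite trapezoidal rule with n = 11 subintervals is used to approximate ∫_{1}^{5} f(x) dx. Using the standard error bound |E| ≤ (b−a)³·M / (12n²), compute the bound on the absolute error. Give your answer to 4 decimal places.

|E| ≤ (4)³·14 / (12·11²) = 896/1452 = 0.6171.

0.6171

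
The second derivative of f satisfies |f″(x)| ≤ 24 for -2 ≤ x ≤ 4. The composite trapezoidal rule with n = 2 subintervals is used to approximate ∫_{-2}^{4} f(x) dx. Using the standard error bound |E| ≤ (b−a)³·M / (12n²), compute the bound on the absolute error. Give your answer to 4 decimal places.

|E| ≤ (6)³·24 / (12·2²) = 5184/48 = 108.0000.

108.0000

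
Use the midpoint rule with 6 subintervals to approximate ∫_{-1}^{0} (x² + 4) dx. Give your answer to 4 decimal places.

h = (0 − (-1))/6 = 0.166667.
Midpoints m₁,…,m₆ = -0.916667, -0.75, -0.583333, -0.416667, -0.25, -0.083333.
f(m₁)=4.840278, f(m₂)=4.5625, f(m₃)=4.340278, f(m₄)=4.173611, f(m₅)=4.0625, f(m₆)=4.006944.
h·[f(m₁) + f(m₂) + f(m₃) + f(m₄) + f(m₅) + f(m₆)] = 0.166667·(25.986111) = 4.3310.

4.3310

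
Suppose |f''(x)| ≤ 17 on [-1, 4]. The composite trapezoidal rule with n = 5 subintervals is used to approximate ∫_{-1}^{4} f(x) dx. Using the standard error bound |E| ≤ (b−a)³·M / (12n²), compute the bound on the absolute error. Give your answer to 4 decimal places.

7.0833

|E| ≤ (5)³·17 / (12·5²) = 2125/300 = 7.0833.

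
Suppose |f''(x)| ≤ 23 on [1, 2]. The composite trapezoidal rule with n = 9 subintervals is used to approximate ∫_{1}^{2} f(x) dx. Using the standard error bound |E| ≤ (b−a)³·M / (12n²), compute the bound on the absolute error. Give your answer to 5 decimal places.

|E| ≤ (1)³·23 / (12·9²) = 23/972 = 0.02366.

0.02366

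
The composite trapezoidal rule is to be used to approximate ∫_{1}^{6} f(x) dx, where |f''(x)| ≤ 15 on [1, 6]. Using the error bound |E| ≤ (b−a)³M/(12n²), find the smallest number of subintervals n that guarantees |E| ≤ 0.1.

40

Need 1875/(12n²) ≤ 0.1.
n² ≥ 1875/(12·0.1) = 1562.5 ⇒ n ≥ 39.5285, so the smallest n is 40.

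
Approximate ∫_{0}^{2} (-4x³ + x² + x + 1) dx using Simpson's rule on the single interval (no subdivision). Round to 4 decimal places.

S = (b−a)/6 · [f(0) + 4f(1) + f(2)] = 0.333333·[1 + 4·(-1) + (-25)] = -9.3333.

-9.3333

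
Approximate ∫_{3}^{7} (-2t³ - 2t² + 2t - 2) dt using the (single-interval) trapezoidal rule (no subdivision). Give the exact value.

T = (b−a)/2 · [f(3) + f(7)] = 2·[(-68) + (-772)] = -1680.

-1680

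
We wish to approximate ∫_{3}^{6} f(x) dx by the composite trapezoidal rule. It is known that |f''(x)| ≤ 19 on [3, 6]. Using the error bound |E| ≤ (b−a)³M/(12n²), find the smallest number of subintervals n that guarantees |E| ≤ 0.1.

Need 513/(12n²) ≤ 0.1.
n² ≥ 513/(12·0.1) = 427.5 ⇒ n ≥ 20.6761, so the smallest n is 21.

21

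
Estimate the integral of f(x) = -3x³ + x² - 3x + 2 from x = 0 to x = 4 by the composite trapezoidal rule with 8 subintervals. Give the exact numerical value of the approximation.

-189.5

h = (4 − 0)/8 = 0.5.
Nodes x₀,…,x₈ = 0, 0.5, 1, 1.5, 2, 2.5, 3, 3.5, 4.
f(x) = -3x³ + x² - 3x + 2: f₀=2, f₁=0.375, f₂=-3, f₃=-10.375, f₄=-24, f₅=-46.125, f₆=-79, f₇=-124.875, f₈=-186.
(h/2)·[f₀ + 2f₁ + 2f₂ + 2f₃ + 2f₄ + 2f₅ + 2f₆ + 2f₇ + f₈] = 0.25·(-758) = -189.5.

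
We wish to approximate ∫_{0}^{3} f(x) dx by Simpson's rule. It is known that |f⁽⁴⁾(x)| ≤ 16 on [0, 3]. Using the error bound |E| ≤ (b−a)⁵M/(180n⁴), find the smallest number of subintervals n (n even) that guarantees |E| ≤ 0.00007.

Need 3888/(180n⁴) ≤ 0.00007.
n⁴ ≥ 3888/(180·0.00007) = 308571 ⇒ n ≥ 23.5689, so the smallest even n is 24. (n must be even for Simpson's rule.)

24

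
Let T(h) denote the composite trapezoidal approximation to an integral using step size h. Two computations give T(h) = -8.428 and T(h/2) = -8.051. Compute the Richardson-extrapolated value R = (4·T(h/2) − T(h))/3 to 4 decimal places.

-7.9253

R = (4·T(h/2) − T(h)) / 3 = (4·(-8.051) − (-8.428))/3 = (-23.776)/3 = -7.9253.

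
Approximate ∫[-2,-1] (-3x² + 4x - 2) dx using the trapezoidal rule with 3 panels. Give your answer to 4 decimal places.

-15.0556

h = (-1 − (-2))/3 = 0.333333.
Nodes x₀,…,x₃ = -2, -1.666667, -1.333333, -1.
f(x) = -3x² + 4x - 2: f₀=-22, f₁=-17, f₂=-12.666667, f₃=-9.
(h/2)·[f₀ + 2f₁ + 2f₂ + f₃] = 0.166667·(-90.333333) = -15.0556.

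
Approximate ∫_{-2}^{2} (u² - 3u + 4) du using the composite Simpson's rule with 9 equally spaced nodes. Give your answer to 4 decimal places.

h = (2 − (-2))/8 = 0.5.
Nodes u₀,…,u₈ = -2, -1.5, -1, -0.5, 0, 0.5, 1, 1.5, 2.
f(u) = u² - 3u + 4: f₀=14, f₁=10.75, f₂=8, f₃=5.75, f₄=4, f₅=2.75, f₆=2, f₇=1.75, f₈=2.
(h/3)·[f₀ + 4f₁ + 2f₂ + 4f₃ + 2f₄ + 4f₅ + 2f₆ + 4f₇ + f₈] = 0.166667·(128) = 21.3333.

21.3333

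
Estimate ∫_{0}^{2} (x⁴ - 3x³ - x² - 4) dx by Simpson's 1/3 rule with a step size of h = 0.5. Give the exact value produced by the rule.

-16.25

h = (2 − 0)/4 = 0.5.
Nodes x₀,…,x₄ = 0, 0.5, 1, 1.5, 2.
f(x) = x⁴ - 3x³ - x² - 4: f₀=-4, f₁=-4.5625, f₂=-7, f₃=-11.3125, f₄=-16.
(h/3)·[f₀ + 4f₁ + 2f₂ + 4f₃ + f₄] = 0.166667·(-97.5) = -16.25.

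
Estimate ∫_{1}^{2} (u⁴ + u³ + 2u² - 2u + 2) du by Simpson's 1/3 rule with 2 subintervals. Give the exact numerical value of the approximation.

13.625

h = (2 − 1)/2 = 0.5.
Nodes u₀,…,u₂ = 1, 1.5, 2.
f(u) = u⁴ + u³ + 2u² - 2u + 2: f₀=4, f₁=11.9375, f₂=30.
(h/3)·[f₀ + 4f₁ + f₂] = 0.166667·(81.75) = 13.625.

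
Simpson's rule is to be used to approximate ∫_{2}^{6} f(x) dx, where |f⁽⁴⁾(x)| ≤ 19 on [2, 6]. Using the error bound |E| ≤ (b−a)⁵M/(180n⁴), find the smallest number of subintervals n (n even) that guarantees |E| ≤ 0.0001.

Need 19456/(180n⁴) ≤ 0.0001.
n⁴ ≥ 19456/(180·0.0001) = 1.08089e+06 ⇒ n ≥ 32.2437, so the smallest even n is 34. (n must be even for Simpson's rule.)

34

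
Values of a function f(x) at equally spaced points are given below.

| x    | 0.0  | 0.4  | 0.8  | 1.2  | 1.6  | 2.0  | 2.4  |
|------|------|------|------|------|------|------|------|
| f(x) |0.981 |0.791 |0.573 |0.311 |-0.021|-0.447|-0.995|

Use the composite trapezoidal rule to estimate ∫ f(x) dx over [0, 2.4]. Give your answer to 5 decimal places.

h = 0.4, n = 6.
(h/2)·[y₀ + 2y₁ + 2y₂ + 2y₃ + 2y₄ + 2y₅ + y₆] = 0.2·(2.400) = 0.48000.

0.48000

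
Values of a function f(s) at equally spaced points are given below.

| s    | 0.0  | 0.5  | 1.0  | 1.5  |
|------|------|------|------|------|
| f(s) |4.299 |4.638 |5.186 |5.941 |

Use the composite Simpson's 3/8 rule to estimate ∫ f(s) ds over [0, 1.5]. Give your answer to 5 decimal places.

h = 0.5, n = 3.
(3h/8)·[y₀ + 3y₁ + 3y₂ + y₃] = 0.1875·(39.712) = 7.44600.

7.44600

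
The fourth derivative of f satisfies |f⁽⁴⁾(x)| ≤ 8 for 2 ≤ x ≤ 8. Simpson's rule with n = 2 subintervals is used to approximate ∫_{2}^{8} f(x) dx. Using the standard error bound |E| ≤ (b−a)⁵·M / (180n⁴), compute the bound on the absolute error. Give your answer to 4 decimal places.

|E| ≤ (6)⁵·8 / (180·2⁴) = 62208/2880 = 21.6000.

21.6000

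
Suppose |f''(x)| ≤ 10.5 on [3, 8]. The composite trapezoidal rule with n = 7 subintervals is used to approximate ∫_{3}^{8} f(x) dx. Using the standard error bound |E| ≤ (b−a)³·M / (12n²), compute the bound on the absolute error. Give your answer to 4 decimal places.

2.2321

|E| ≤ (5)³·10.5 / (12·7²) = 1312.5/588 = 2.2321.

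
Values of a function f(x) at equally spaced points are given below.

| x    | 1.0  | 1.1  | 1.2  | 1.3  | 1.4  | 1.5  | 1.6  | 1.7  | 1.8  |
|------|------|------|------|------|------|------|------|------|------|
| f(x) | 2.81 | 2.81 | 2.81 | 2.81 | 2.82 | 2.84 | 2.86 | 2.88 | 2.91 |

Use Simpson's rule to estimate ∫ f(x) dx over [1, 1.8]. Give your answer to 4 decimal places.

2.2687

h = 0.1, n = 8.
(h/3)·[y₀ + 4y₁ + 2y₂ + 4y₃ + 2y₄ + 4y₅ + 2y₆ + 4y₇ + y₈] = 0.033333·(68.06) = 2.2687.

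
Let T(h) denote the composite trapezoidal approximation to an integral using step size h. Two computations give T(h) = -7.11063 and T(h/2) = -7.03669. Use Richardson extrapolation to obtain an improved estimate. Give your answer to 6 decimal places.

R = (4·T(h/2) − T(h)) / 3 = (4·(-7.03669) − (-7.11063))/3 = (-21.03613)/3 = -7.012043.

-7.012043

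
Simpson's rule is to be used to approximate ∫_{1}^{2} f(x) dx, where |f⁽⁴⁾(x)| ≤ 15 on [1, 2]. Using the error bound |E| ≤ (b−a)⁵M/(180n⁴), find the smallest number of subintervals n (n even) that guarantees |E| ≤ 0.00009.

6

Need 15/(180n⁴) ≤ 0.00009.
n⁴ ≥ 15/(180·0.00009) = 925.926 ⇒ n ≥ 5.5163, so the smallest even n is 6. (n must be even for Simpson's rule.)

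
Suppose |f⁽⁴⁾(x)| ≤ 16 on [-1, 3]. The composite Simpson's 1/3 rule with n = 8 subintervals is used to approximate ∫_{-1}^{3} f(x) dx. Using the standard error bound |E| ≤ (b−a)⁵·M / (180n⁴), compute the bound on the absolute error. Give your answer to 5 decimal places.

|E| ≤ (4)⁵·16 / (180·8⁴) = 16384/737280 = 0.02222.

0.02222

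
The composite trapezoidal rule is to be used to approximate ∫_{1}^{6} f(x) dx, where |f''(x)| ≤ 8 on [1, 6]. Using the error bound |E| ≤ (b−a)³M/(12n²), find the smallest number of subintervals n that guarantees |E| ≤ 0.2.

Need 1000/(12n²) ≤ 0.2.
n² ≥ 1000/(12·0.2) = 416.667 ⇒ n ≥ 20.4124, so the smallest n is 21.

21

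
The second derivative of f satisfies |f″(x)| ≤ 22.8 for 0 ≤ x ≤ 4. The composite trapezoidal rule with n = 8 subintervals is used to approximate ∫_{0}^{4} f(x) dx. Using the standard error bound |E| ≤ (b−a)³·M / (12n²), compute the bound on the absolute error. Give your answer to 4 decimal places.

|E| ≤ (4)³·22.8 / (12·8²) = 1459.2/768 = 1.9000.

1.9000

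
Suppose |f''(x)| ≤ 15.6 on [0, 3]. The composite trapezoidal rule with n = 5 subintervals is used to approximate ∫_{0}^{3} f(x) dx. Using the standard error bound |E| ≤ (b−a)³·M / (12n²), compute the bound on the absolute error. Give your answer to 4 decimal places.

1.4040

|E| ≤ (3)³·15.6 / (12·5²) = 421.2/300 = 1.4040.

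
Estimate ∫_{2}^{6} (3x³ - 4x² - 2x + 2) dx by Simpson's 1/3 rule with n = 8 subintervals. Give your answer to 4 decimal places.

658.6667

h = (6 − 2)/8 = 0.5.
Nodes x₀,…,x₈ = 2, 2.5, 3, 3.5, 4, 4.5, 5, 5.5, 6.
f(x) = 3x³ - 4x² - 2x + 2: f₀=6, f₁=18.875, f₂=41, f₃=74.625, f₄=122, f₅=185.375, f₆=267, f₇=369.125, f₈=494.
(h/3)·[f₀ + 4f₁ + 2f₂ + 4f₃ + 2f₄ + 4f₅ + 2f₆ + 4f₇ + f₈] = 0.166667·(3952) = 658.6667.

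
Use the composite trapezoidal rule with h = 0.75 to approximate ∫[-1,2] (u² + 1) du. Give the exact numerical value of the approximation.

6.28125

h = (2 − (-1))/4 = 0.75.
Nodes u₀,…,u₄ = -1, -0.25, 0.5, 1.25, 2.
f(u) = u² + 1: f₀=2, f₁=1.0625, f₂=1.25, f₃=2.5625, f₄=5.
(h/2)·[f₀ + 2f₁ + 2f₂ + 2f₃ + f₄] = 0.375·(16.75) = 6.28125.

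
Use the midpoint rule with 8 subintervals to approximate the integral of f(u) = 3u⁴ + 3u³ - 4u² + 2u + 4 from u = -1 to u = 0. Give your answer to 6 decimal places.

h = (0 − (-1))/8 = 0.125.
Midpoints m₁,…,m₈ = -0.9375, -0.8125, -0.6875, -0.5625, -0.4375, -0.3125, -0.1875, -0.0625.
f(m₁)=-1.5451202392578125, f(m₂)=-0.5673370361328125, f(m₃)=0.4297332763671875, f(m₄)=1.3757781982421875, f(m₅)=2.2180633544921875, f(m₆)=2.9214324951171875, f(m₇)=3.4683074951171875, f(m₈)=3.8586883544921875.
h·[f(m₁) + f(m₂) + f(m₃) + f(m₄) + f(m₅) + f(m₆) + f(m₇) + f(m₈)] = 0.125·(12.1595458984375) = 1.519943.

1.519943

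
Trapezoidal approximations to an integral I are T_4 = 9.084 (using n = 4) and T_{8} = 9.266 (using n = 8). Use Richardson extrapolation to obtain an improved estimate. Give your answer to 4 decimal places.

9.3267

R = (4·T_{8} − T_4) / 3 = (4·9.266 − 9.084)/3 = (27.980)/3 = 9.3267.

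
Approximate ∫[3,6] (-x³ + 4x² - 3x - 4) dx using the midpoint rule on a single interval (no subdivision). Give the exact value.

-82.875

M = (b−a)·f(4.5) = 3·(-27.625) = -82.875.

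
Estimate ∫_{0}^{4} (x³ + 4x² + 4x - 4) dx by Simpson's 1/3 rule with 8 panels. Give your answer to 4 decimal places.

165.3333

h = (4 − 0)/8 = 0.5.
Nodes x₀,…,x₈ = 0, 0.5, 1, 1.5, 2, 2.5, 3, 3.5, 4.
f(x) = x³ + 4x² + 4x - 4: f₀=-4, f₁=-0.875, f₂=5, f₃=14.375, f₄=28, f₅=46.625, f₆=71, f₇=101.875, f₈=140.
(h/3)·[f₀ + 4f₁ + 2f₂ + 4f₃ + 2f₄ + 4f₅ + 2f₆ + 4f₇ + f₈] = 0.166667·(992) = 165.3333.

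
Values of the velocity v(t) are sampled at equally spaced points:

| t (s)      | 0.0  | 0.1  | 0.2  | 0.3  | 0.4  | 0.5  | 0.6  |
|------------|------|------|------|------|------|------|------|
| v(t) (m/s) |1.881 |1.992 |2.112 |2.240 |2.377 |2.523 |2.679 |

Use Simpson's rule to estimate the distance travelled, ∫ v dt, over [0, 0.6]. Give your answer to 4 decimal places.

h = 0.1, n = 6.
(h/3)·[y₀ + 4y₁ + 2y₂ + 4y₃ + 2y₄ + 4y₅ + y₆] = 0.033333·(40.558) = 1.3519.

1.3519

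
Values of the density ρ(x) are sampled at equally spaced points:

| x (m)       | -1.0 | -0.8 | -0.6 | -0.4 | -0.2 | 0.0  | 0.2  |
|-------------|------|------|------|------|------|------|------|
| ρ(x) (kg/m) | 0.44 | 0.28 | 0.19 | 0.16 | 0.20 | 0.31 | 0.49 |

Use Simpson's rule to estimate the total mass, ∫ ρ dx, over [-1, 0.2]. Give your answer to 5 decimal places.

h = 0.2, n = 6.
(h/3)·[y₀ + 4y₁ + 2y₂ + 4y₃ + 2y₄ + 4y₅ + y₆] = 0.066667·(4.71) = 0.31400.

0.31400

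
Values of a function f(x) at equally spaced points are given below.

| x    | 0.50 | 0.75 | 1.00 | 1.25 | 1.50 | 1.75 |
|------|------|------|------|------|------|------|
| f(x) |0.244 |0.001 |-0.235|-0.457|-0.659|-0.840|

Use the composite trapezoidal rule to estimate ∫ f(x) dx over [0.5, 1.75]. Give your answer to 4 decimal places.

-0.4120

h = 0.25, n = 5.
(h/2)·[y₀ + 2y₁ + 2y₂ + 2y₃ + 2y₄ + y₅] = 0.125·(-3.296) = -0.4120.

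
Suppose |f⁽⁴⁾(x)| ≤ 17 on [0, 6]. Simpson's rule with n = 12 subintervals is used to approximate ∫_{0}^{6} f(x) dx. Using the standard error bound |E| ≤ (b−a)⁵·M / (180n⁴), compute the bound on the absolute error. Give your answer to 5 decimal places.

|E| ≤ (6)⁵·17 / (180·12⁴) = 132192/3732480 = 0.03542.

0.03542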